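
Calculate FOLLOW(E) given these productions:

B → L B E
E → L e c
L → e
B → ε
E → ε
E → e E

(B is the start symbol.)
{ $, 'e' }

To compute FOLLOW(E), find every occurrence of E on a right-hand side N → α E β: add FIRST(β) \ {ε}, and if β is empty or nullable also add FOLLOW(N). Iterate to a fixed point.

In B → L B E: E is at the end, add FOLLOW(B)
In E → e E: E is at the end; this adds FOLLOW(E) to itself — nothing new

The FOLLOW sets referred to above (computed the same way, to a fixed point):
  FOLLOW(B) = { $, 'e' }

Taking the union: FOLLOW(E) = { $, 'e' }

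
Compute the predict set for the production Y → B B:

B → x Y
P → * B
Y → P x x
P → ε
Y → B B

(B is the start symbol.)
{ 'x' }

PREDICT(Y → B B) = (FIRST(RHS) \ {ε}) ∪ (FOLLOW(Y) if ε ∈ FIRST(RHS), i.e. RHS ⇒* ε)
FIRST(B) = { 'x' }
FIRST(B B) = { 'x' }
ε ∉ FIRST(B B), so FOLLOW(Y) is not added.
PREDICT(Y → B B) = { 'x' }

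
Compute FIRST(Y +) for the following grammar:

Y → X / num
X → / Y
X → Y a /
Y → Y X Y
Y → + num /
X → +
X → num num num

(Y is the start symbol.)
{ '+', '/', 'num' }

FIRST sets of the non-terminals involved (from the grammar, by fixed-point iteration):
  FIRST(Y) = { '+', '/', 'num' }

To compute FIRST(Y +), process the symbols left to right:
Symbol Y is a non-terminal. Add FIRST(Y) \ {ε} = { '+', '/', 'num' }
Y is not nullable (ε ∉ FIRST(Y)), so stop here.
FIRST(Y +) = { '+', '/', 'num' }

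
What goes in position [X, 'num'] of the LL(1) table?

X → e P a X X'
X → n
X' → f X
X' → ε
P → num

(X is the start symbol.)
Empty (error entry)

To find M[X, 'num'], we find productions for X where 'num' is in the predict set (PREDICT(N → α) = (FIRST(α) \ {ε}) ∪ (FOLLOW(N) if α ⇒* ε)).

X → e P a X X': PREDICT = { 'e' }
X → n: PREDICT = { 'n' }

M[X, 'num'] is empty (no production applies)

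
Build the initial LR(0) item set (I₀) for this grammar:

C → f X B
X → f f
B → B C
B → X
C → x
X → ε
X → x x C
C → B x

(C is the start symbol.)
{ [B → . B C], [B → . X], [C → . B x], [C → . f X B], [C → . x], [C' → . C], [X → . f f], [X → . x x C], [X → .] }

First, augment the grammar with C' → C
I₀ = CLOSURE({ [C' → . C] }):
  [C' → . C] has the dot before C: add [C → . f X B], [C → . x], [C → . B x]
  [C → . B x] has the dot before B: add [B → . B C], [B → . X]
  [B → . X] has the dot before X: add [X → . f f], [X → .], [X → . x x C]
No further items can be added.

I₀ = { [B → . B C], [B → . X], [C → . B x], [C → . f X B], [C → . x], [C' → . C], [X → . f f], [X → . x x C], [X → .] }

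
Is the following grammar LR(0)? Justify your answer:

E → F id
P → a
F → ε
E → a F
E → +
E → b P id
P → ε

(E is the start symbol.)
No. Shift-reduce conflict between [F → .] and [E → . +]

Augment with E' → E and build the canonical LR(0) collection (I0 = CLOSURE({[E' → . E]}), then GOTO on every symbol after a dot until no new states appear). It has 11 states:
  I0: { [E → . +], [E → . F id], [E → . a F], [E → . b P id], [E' → . E], [F → .] }  — shift, reduce
  I1: { [E → + .] }  — reduce
  I2: { [E' → E .] }  — accept
  I3: { [E → F . id] }  — shift
  I4: { [E → a . F], [F → .] }  — reduce
  I5: { [E → b . P id], [P → . a], [P → .] }  — shift, reduce
  I6: { [E → b P . id] }  — shift
  I7: { [P → a .] }  — reduce
  I8: { [E → b P id .] }  — reduce
  I9: { [E → a F .] }  — reduce
  I10: { [E → F id .] }  — reduce

Conflict in state I0:
  Shift-reduce conflict between [F → .] and [E → . +]
So the grammar is NOT LR(0).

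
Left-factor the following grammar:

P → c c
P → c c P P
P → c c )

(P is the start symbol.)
Left-factoring transforms A → αβ₁ | αβ₂ into A → αA' and A' → β₁ | β₂
(α is the longest common prefix among the alternatives). Repeat until
no nonterminal has two alternatives with a common prefix.

Round 1: P has alternatives sharing prefix 'c c'. Introduce P': P → c c P'
  Add: P' → ε
  Add: P' → P P
  Add: P' → )

No remaining common prefixes — done.

Resulting grammar:
P → c c P'
P' → ε
P' → P P
P' → )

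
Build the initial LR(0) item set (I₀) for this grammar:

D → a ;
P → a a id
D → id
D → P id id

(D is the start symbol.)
First, augment the grammar with D' → D
I₀ = CLOSURE({ [D' → . D] }):
  [D' → . D] has the dot before D: add [D → . a ;], [D → . id], [D → . P id id]
  [D → . P id id] has the dot before P: add [P → . a a id]
No further items can be added.

I₀ = { [D → . P id id], [D → . a ;], [D → . id], [D' → . D], [P → . a a id] }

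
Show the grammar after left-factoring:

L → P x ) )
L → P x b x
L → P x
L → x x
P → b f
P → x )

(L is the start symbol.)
L → P x L'
L' → ) )
L' → b x
L' → ε
L → x x
P → b f
P → x )

Left-factoring transforms A → αβ₁ | αβ₂ into A → αA' and A' → β₁ | β₂
(α is the longest common prefix among the alternatives). Repeat until
no nonterminal has two alternatives with a common prefix.

Round 1: L has alternatives sharing prefix 'P x'. Introduce L': L → P x L'
  Add: L' → ) )
  Add: L' → b x
  Add: L' → ε

No remaining common prefixes — done.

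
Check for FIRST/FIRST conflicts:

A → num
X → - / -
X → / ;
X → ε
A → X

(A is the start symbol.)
A FIRST/FIRST conflict occurs when two productions N → α and N → β for the same non-terminal have FIRST(α) ∩ FIRST(β) ≠ ∅ (with ε ∈ FIRST of a nullable right-hand side, so two nullable alternatives also conflict).

FIRST sets of the non-terminals at (or reachable through a nullable prefix from) the front of some alternative:
  FIRST(X) = { '-', '/', ε }

Productions for A:
  A → num: FIRST = { 'num' }
  A → X: FIRST = { '-', '/', ε }
Productions for X:
  X → - / -: FIRST = { '-' }
  X → / ;: FIRST = { '/' }
  X → ε: FIRST = { ε }

All alternatives of each non-terminal have pairwise disjoint FIRST sets.

Answer: No FIRST/FIRST conflicts.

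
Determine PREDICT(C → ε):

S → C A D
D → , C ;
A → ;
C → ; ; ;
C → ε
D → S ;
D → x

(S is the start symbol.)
PREDICT(C → ε) = (FIRST(RHS) \ {ε}) ∪ (FOLLOW(C) if ε ∈ FIRST(RHS), i.e. RHS ⇒* ε)
The right-hand side is ε (FIRST(ε) = { ε }), so the predict set is FOLLOW(C) = { ';' }
PREDICT(C → ε) = { ';' }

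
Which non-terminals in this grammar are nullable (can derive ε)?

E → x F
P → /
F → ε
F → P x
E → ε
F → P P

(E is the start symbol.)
{ 'E', 'F' }

A non-terminal is nullable if it can derive ε (the empty string): either it has an ε-production, or it has a production whose right-hand side consists entirely of nullable non-terminals.

ε-productions: F → ε, E → ε
So F, E are immediately nullable.
No further non-terminal can be added: every production for the remaining non-terminals contains a terminal or a non-nullable non-terminal.
Nullable = { 'E', 'F' }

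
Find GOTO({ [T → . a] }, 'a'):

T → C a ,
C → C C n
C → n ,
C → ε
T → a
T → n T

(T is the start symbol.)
{ [T → a .] }

GOTO(I, 'a') = CLOSURE({ [A → αX.β] : [A → α.Xβ] ∈ I, X = 'a' })

Items with dot before 'a', with the dot advanced:
  [T → . a] → [T → a .]
Closure adds nothing (no advanced item has the dot before a non-terminal).

GOTO = { [T → a .] }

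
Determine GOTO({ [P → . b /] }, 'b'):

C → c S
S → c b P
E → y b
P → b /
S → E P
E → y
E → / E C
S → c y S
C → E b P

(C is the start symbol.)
GOTO(I, 'b') = CLOSURE({ [A → αX.β] : [A → α.Xβ] ∈ I, X = 'b' })

Items with dot before 'b', with the dot advanced:
  [P → . b /] → [P → b . /]
Closure adds nothing (no advanced item has the dot before a non-terminal).

GOTO = { [P → b . /] }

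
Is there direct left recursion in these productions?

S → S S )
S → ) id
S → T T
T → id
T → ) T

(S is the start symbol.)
S → S S ): LEFT RECURSIVE (starts with S)
S → ) id: starts with ')'
S → T T: starts with T
T → id: starts with id
T → ) T: starts with ')'

The grammar has direct left recursion on: S.

Answer: Yes, S is left-recursive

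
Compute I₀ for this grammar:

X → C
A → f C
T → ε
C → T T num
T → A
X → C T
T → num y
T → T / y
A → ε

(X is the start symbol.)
First, augment the grammar with X' → X
I₀ = CLOSURE({ [X' → . X] }):
  [X' → . X] has the dot before X: add [X → . C], [X → . C T]
  [X → . C] has the dot before C: add [C → . T T num]
  [C → . T T num] has the dot before T: add [T → .], [T → . A], [T → . num y], [T → . T / y]
  [T → . A] has the dot before A: add [A → . f C], [A → .]
No further items can be added.

I₀ = { [A → . f C], [A → .], [C → . T T num], [T → . A], [T → . T / y], [T → . num y], [T → .], [X → . C T], [X → . C], [X' → . X] }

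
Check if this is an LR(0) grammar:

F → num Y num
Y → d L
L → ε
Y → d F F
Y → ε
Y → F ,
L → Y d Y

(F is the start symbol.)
A grammar is LR(0) if no state in the canonical LR(0) collection has:
  - both a shift item (dot before a terminal) and a complete item (shift-reduce conflict), or
  - two or more complete items (reduce-reduce conflict; the accept item [F' → F .] counts as a complete item here).

Augment with F' → F and build the canonical LR(0) collection (I0 = CLOSURE({[F' → . F]}), then GOTO on every symbol after a dot until no new states appear). It has 14 states:
  I0: { [F → . num Y num], [F' → . F] }  — shift
  I1: { [F' → F .] }  — accept
  I2: { [F → . num Y num], [F → num . Y num], [Y → . F ,], [Y → . d F F], [Y → . d L], [Y → .] }  — shift, reduce
  I3: { [Y → F . ,] }  — shift
  I4: { [F → num Y . num] }  — shift
  I5: { [F → . num Y num], [L → . Y d Y], [L → .], [Y → . F ,], [Y → . d F F], [Y → . d L], [Y → .], [Y → d . F F], [Y → d . L] }  — shift, 2 reduces
  I6: { [F → . num Y num], [Y → F . ,], [Y → d F . F] }  — shift
  I7: { [Y → d L .] }  — reduce
  I8: { [L → Y . d Y] }  — shift
  I9: { [F → . num Y num], [L → Y d . Y], [Y → . F ,], [Y → . d F F], [Y → . d L], [Y → .] }  — shift, reduce
  I10: { [L → Y d Y .] }  — reduce
  I11: { [Y → F , .] }  — reduce
  I12: { [Y → d F F .] }  — reduce
  I13: { [F → num Y num .] }  — reduce

Conflict in state I2:
  Shift-reduce conflict between [Y → .] and [F → . num Y num]
So the grammar is NOT LR(0).

Answer: No. Shift-reduce conflict between [Y → .] and [F → . num Y num]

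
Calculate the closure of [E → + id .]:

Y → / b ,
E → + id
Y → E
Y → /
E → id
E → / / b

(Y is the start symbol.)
{ [E → + id .] }

Start with: [E → + id .]
The dot is at the end, so nothing is added.

CLOSURE = { [E → + id .] }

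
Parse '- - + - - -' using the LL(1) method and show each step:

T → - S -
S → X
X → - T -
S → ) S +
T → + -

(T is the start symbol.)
LL(1) parsing maintains a stack (initially the start symbol over $) and the input. At each step: if the stack top is a terminal, match it against the current input token; if it is a non-terminal N, replace it with the RHS of M[N, lookahead] (the unique production whose predict set contains the lookahead).

Stack is shown with the top on the left.

Stack      Input          Action
--------------------------------
T $        - - + - - - $  output T → - S -
- S - $    - - + - - - $  match '-'
S - $      - + - - - $    output S → X
X - $      - + - - - $    output X → - T -
- T - - $  - + - - - $    match '-'
T - - $    + - - - $      output T → + -
+ - - - $  + - - - $      match '+'
- - - $    - - - $        match '-'
- - $      - - $          match '-'
- $        - $            match '-'
$          $              accept

The string is accepted.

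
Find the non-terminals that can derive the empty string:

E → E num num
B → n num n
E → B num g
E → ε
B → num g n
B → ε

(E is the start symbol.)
ε-productions: E → ε, B → ε
So E, B are immediately nullable.
Every non-terminal is now nullable.
Nullable = { 'B', 'E' }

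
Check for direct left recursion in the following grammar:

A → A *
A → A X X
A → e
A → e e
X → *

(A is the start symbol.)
Direct left recursion occurs when N → N α for some non-terminal N (the right-hand side begins with the left-hand side itself).

A → A *: LEFT RECURSIVE (starts with A)
A → A X X: LEFT RECURSIVE (starts with A)
A → e: starts with e
A → e e: starts with e
X → *: starts with '*'

The grammar has direct left recursion on: A.

Answer: Yes, A is left-recursive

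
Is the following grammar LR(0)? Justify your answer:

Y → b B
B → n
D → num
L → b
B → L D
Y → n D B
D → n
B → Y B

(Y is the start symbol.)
A grammar is LR(0) if no state in the canonical LR(0) collection has:
  - both a shift item (dot before a terminal) and a complete item (shift-reduce conflict), or
  - two or more complete items (reduce-reduce conflict; the accept item [Y' → Y .] counts as a complete item here).

Augment with Y' → Y and build the canonical LR(0) collection (I0 = CLOSURE({[Y' → . Y]}), then GOTO on every symbol after a dot until no new states appear). It has 15 states:
  I0: { [Y → . b B], [Y → . n D B], [Y' → . Y] }  — shift
  I1: { [Y' → Y .] }  — accept
  I2: { [B → . L D], [B → . Y B], [B → . n], [L → . b], [Y → . b B], [Y → . n D B], [Y → b . B] }  — shift
  I3: { [D → . n], [D → . num], [Y → n . D B] }  — shift
  I4: { [B → . L D], [B → . Y B], [B → . n], [L → . b], [Y → . b B], [Y → . n D B], [Y → n D . B] }  — shift
  I5: { [D → n .] }  — reduce
  I6: { [D → num .] }  — reduce
  I7: { [Y → n D B .] }  — reduce
  I8: { [B → L . D], [D → . n], [D → . num] }  — shift
  I9: { [B → . L D], [B → . Y B], [B → . n], [B → Y . B], [L → . b], [Y → . b B], [Y → . n D B] }  — shift
  I10: { [B → . L D], [B → . Y B], [B → . n], [L → . b], [L → b .], [Y → . b B], [Y → . n D B], [Y → b . B] }  — shift, reduce
  I11: { [B → n .], [D → . n], [D → . num], [Y → n . D B] }  — shift, reduce
  I12: { [Y → b B .] }  — reduce
  I13: { [B → Y B .] }  — reduce
  I14: { [B → L D .] }  — reduce

Conflict in state I10:
  Shift-reduce conflict between [L → b .] and [B → . n]
So the grammar is NOT LR(0).

Answer: No. Shift-reduce conflict between [L → b .] and [B → . n]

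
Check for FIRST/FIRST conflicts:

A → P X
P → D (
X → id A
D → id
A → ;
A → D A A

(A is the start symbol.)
Yes. A → P X / A → D A A on { 'id' }

FIRST sets of the non-terminals at (or reachable through a nullable prefix from) the front of some alternative:
  FIRST(P) = { 'id' }
  FIRST(D) = { 'id' }

Productions for A:
  A → P X: FIRST = { 'id' }
  A → ;: FIRST = { ';' }
  A → D A A: FIRST = { 'id' }
P, X, D have only one production, so no FIRST/FIRST conflict is possible there.

Conflict for A: A → P X and A → D A A
  Overlap: { 'id' }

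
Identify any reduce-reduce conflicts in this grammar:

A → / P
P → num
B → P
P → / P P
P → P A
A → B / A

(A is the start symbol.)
Yes — I11: [B → P .] vs [P → / P P .]

Augment with A' → A and build the canonical LR(0) collection (I0 = CLOSURE({[A' → . A]}), then GOTO on every symbol after a dot until no new states appear). It has 13 states:
  I0: { [A → . / P], [A → . B / A], [A' → . A], [B → . P], [P → . / P P], [P → . P A], [P → . num] }  — shift
  I1: { [A → / . P], [P → . / P P], [P → . P A], [P → . num], [P → / . P P] }  — shift
  I2: { [A' → A .] }  — accept
  I3: { [A → B . / A] }  — shift
  I4: { [A → . / P], [A → . B / A], [B → . P], [B → P .], [P → . / P P], [P → . P A], [P → . num], [P → P . A] }  — shift, reduce
  I5: { [P → num .] }  — reduce
  I6: { [P → P A .] }  — reduce
  I7: { [A → . / P], [A → . B / A], [A → B / . A], [B → . P], [P → . / P P], [P → . P A], [P → . num] }  — shift
  I8: { [A → B / A .] }  — reduce
  I9: { [P → . / P P], [P → . P A], [P → . num], [P → / . P P] }  — shift
  I10: { [A → . / P], [A → . B / A], [A → / P .], [B → . P], [P → . / P P], [P → . P A], [P → . num], [P → / P . P], [P → P . A] }  — shift, reduce
  I11: { [A → . / P], [A → . B / A], [B → . P], [B → P .], [P → . / P P], [P → . P A], [P → . num], [P → / P P .], [P → P . A] }  — shift, 2 reduces
  I12: { [A → . / P], [A → . B / A], [B → . P], [P → . / P P], [P → . P A], [P → . num], [P → / P . P], [P → P . A] }  — shift

I11 contains complete items [B → P .], [P → / P P .] — reduce-reduce conflict.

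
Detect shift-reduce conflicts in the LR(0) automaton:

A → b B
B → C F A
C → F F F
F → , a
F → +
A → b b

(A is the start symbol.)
No shift-reduce conflicts

Augment with A' → A and build the canonical LR(0) collection (I0 = CLOSURE({[A' → . A]}), then GOTO on every symbol after a dot until no new states appear). It has 14 states:
  I0: { [A → . b B], [A → . b b], [A' → . A] }  — shift
  I1: { [A' → A .] }  — accept
  I2: { [A → b . B], [A → b . b], [B → . C F A], [C → . F F F], [F → . +], [F → . , a] }  — shift
  I3: { [F → + .] }  — reduce
  I4: { [F → , . a] }  — shift
  I5: { [A → b B .] }  — reduce
  I6: { [B → C . F A], [F → . +], [F → . , a] }  — shift
  I7: { [C → F . F F], [F → . +], [F → . , a] }  — shift
  I8: { [A → b b .] }  — reduce
  I9: { [C → F F . F], [F → . +], [F → . , a] }  — shift
  I10: { [C → F F F .] }  — reduce
  I11: { [A → . b B], [A → . b b], [B → C F . A] }  — shift
  I12: { [B → C F A .] }  — reduce
  I13: { [F → , a .] }  — reduce

No state contains both a complete item and a shift item.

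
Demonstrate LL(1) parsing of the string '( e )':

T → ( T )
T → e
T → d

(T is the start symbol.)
Stack is shown with the top on the left.

Stack    Input    Action
------------------------
T $      ( e ) $  output T → ( T )
( T ) $  ( e ) $  match '('
T ) $    e ) $    output T → e
e ) $    e ) $    match 'e'
) $      ) $      match ')'
$        $        accept

The string is accepted.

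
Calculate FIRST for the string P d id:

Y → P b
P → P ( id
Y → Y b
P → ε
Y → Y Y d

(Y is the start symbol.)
{ '(', 'd' }

FIRST sets of the non-terminals involved (from the grammar, by fixed-point iteration):
  FIRST(P) = { '(', ε }

To compute FIRST(P d id), process the symbols left to right:
Symbol P is a non-terminal. Add FIRST(P) \ {ε} = { '(' }
P is nullable (ε ∈ FIRST(P)), continue to the next symbol.
Symbol d is a terminal. Add 'd' and stop.
FIRST(P d id) = { '(', 'd' }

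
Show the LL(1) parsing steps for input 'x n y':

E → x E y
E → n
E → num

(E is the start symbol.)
LL(1) parsing maintains a stack (initially the start symbol over $) and the input. At each step: if the stack top is a terminal, match it against the current input token; if it is a non-terminal N, replace it with the RHS of M[N, lookahead] (the unique production whose predict set contains the lookahead).

Stack is shown with the top on the left.

Stack    Input    Action
------------------------
E $      x n y $  output E → x E y
x E y $  x n y $  match 'x'
E y $    n y $    output E → n
n y $    n y $    match 'n'
y $      y $      match 'y'
$        $        accept

The string is accepted.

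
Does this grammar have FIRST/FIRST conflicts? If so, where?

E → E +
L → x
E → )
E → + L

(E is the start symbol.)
Yes. E → E '+' / E → ')' on { ')' }; E → E '+' / E → '+' L on { '+' }

FIRST sets of the non-terminals at (or reachable through a nullable prefix from) the front of some alternative:
  FIRST(E) = { ')', '+' }

Productions for E:
  E → E +: FIRST = { ')', '+' }
  E → ): FIRST = { ')' }
  E → + L: FIRST = { '+' }
L has only one production, so no FIRST/FIRST conflict is possible there.

Conflict for E: E → E + and E → )
  Overlap: { ')' }
Conflict for E: E → E + and E → + L
  Overlap: { '+' }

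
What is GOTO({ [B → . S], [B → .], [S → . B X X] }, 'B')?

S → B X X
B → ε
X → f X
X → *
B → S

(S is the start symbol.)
GOTO(I, 'B') = CLOSURE({ [A → αX.β] : [A → α.Xβ] ∈ I, X = 'B' })

Items with dot before 'B', with the dot advanced:
  [S → . B X X] → [S → B . X X]
Closure of the advanced items:
  [S → B . X X] has the dot before X: add [X → . f X], [X → . *]

GOTO = { [S → B . X X], [X → . *], [X → . f X] }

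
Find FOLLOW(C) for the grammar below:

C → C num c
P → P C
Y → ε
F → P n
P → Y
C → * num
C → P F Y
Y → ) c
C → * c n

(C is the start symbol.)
{ $, ')', '*', 'n', 'num' }

To compute FOLLOW(C), find every occurrence of C on a right-hand side N → α C β: add FIRST(β) \ {ε}, and if β is empty or nullable also add FOLLOW(N). Iterate to a fixed point.

C is the start symbol, so $ ∈ FOLLOW(C).
In C → C num c: C is followed by num c, add FIRST(num c) \ {ε} = { 'num' }
In P → P C: C is at the end, add FOLLOW(P)

The FOLLOW sets referred to above (computed the same way, to a fixed point):
  FOLLOW(P) = { ')', '*', 'n' }

Taking the union: FOLLOW(C) = { $, ')', '*', 'n', 'num' }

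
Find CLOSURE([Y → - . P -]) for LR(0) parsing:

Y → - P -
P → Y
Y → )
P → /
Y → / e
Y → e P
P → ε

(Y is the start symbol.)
{ [P → . /], [P → . Y], [P → .], [Y → - . P -], [Y → . )], [Y → . - P -], [Y → . / e], [Y → . e P] }

To compute CLOSURE, for each item [A → α.Bβ] where B is a non-terminal, add [B → .γ] for all productions B → γ; repeat for the newly added items until nothing changes.

Start with: [Y → - . P -]
  [Y → - . P -] has the dot before P: add [P → . Y], [P → . /], [P → .]
  [P → . Y] has the dot before Y: add [Y → . - P -], [Y → . )], [Y → . / e], [Y → . e P]
No further items can be added.

CLOSURE = { [P → . /], [P → . Y], [P → .], [Y → - . P -], [Y → . )], [Y → . - P -], [Y → . / e], [Y → . e P] }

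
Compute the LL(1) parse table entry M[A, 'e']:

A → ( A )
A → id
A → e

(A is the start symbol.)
A → e

To find M[A, 'e'], we find productions for A where 'e' is in the predict set (PREDICT(N → α) = (FIRST(α) \ {ε}) ∪ (FOLLOW(N) if α ⇒* ε)).

A → ( A ): PREDICT = { '(' }
A → id: PREDICT = { 'id' }
A → e: PREDICT = { 'e' }
  'e' is in predict set, so this production goes in M[A, 'e']

M[A, 'e'] = A → e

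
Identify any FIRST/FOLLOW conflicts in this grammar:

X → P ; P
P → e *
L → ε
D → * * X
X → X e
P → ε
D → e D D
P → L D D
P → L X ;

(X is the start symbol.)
Nullable non-terminals: L, P.
FIRST sets used below: FIRST(L) = { ε }, FIRST(D) = { '*', 'e' }, FIRST(X) = { '*', ';', 'e' }
L has a nullable alternative but only one production, so nothing to check.

P: nullable alternative(s) P → ε; FOLLOW(P) = { $, '*', ';', 'e' }
  P → e *: FIRST \ {ε} = { 'e' } — overlaps FOLLOW(P) on { 'e' }: CONFLICT
  P → ε: FIRST \ {ε} = { } — this is the only nullable alternative, skip
  P → L D D: FIRST \ {ε} = { '*', 'e' } — overlaps FOLLOW(P) on { '*', 'e' }: CONFLICT
  P → L X ;: FIRST \ {ε} = { '*', ';', 'e' } — overlaps FOLLOW(P) on { '*', ';', 'e' }: CONFLICT

D, X have no nullable alternative, so no FIRST/FOLLOW check is needed there.

So the grammar has 3 FIRST/FOLLOW conflicts (marked CONFLICT above).

Answer: Yes. P → e '*' with FOLLOW(P) on { 'e' }; P → L D D with FOLLOW(P) on { '*', 'e' }; P → L X ';' with FOLLOW(P) on { '*', ';', 'e' }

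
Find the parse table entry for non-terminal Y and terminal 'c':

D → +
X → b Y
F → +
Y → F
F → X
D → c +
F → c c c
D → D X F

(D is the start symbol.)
Y → F

To find M[Y, 'c'], we find productions for Y where 'c' is in the predict set (PREDICT(N → α) = (FIRST(α) \ {ε}) ∪ (FOLLOW(N) if α ⇒* ε)).

Relevant sets:
  FIRST(F) = { '+', 'b', 'c' }

Y → F: PREDICT = { '+', 'b', 'c' }
  'c' is in predict set, so this production goes in M[Y, 'c']

M[Y, 'c'] = Y → F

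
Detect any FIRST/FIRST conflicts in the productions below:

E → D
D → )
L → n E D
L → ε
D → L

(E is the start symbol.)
A FIRST/FIRST conflict occurs when two productions N → α and N → β for the same non-terminal have FIRST(α) ∩ FIRST(β) ≠ ∅ (with ε ∈ FIRST of a nullable right-hand side, so two nullable alternatives also conflict).

FIRST sets of the non-terminals at (or reachable through a nullable prefix from) the front of some alternative:
  FIRST(L) = { 'n', ε }

Productions for D:
  D → ): FIRST = { ')' }
  D → L: FIRST = { 'n', ε }
Productions for L:
  L → n E D: FIRST = { 'n' }
  L → ε: FIRST = { ε }
E has only one production, so no FIRST/FIRST conflict is possible there.

All alternatives of each non-terminal have pairwise disjoint FIRST sets.

Answer: No FIRST/FIRST conflicts.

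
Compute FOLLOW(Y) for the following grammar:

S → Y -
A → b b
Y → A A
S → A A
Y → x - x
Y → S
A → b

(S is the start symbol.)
To compute FOLLOW(Y), find every occurrence of Y on a right-hand side N → α Y β: add FIRST(β) \ {ε}, and if β is empty or nullable also add FOLLOW(N). Iterate to a fixed point.

In S → Y -: Y is followed by '-', add FIRST('-') \ {ε} = { '-' }

Taking the union: FOLLOW(Y) = { '-' }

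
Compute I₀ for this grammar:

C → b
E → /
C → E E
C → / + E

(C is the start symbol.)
{ [C → . / + E], [C → . E E], [C → . b], [C' → . C], [E → . /] }

First, augment the grammar with C' → C
I₀ = CLOSURE({ [C' → . C] }):
  [C' → . C] has the dot before C: add [C → . b], [C → . E E], [C → . / + E]
  [C → . E E] has the dot before E: add [E → . /]
No further items can be added.

I₀ = { [C → . / + E], [C → . E E], [C → . b], [C' → . C], [E → . /] }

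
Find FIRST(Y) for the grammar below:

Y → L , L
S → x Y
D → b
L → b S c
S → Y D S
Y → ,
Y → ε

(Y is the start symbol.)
To compute FIRST(Y), examine every production with Y on the left-hand side, reading each right-hand side left to right until a non-nullable symbol is reached.

FIRST sets of the other non-terminals involved (by the same procedure, iterated to a fixed point):
  FIRST(L) = { 'b' }

From Y → L , L:
  - L is a non-terminal: add FIRST(L) \ {ε} = { 'b' }
    L is not nullable, so stop
From Y → ,:
  - ',' is a terminal: add ',' and stop
From Y → ε:
  - ε-production, so ε ∈ FIRST(Y)

Collecting: FIRST(Y) = { ',', 'b', ε }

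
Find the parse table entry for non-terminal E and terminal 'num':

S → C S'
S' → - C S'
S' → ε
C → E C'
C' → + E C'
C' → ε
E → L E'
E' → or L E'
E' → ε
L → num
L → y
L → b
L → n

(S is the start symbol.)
To find M[E, 'num'], we find productions for E where 'num' is in the predict set (PREDICT(N → α) = (FIRST(α) \ {ε}) ∪ (FOLLOW(N) if α ⇒* ε)).

Relevant sets:
  FIRST(L) = { 'b', 'n', 'num', 'y' }

E → L E': PREDICT = { 'b', 'n', 'num', 'y' }
  'num' is in predict set, so this production goes in M[E, 'num']

M[E, 'num'] = E → L E'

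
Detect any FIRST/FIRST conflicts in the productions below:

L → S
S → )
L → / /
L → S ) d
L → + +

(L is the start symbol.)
Yes. L → S / L → S ')' d on { ')' }

FIRST sets of the non-terminals at (or reachable through a nullable prefix from) the front of some alternative:
  FIRST(S) = { ')' }

Productions for L:
  L → S: FIRST = { ')' }
  L → / /: FIRST = { '/' }
  L → S ) d: FIRST = { ')' }
  L → + +: FIRST = { '+' }
S has only one production, so no FIRST/FIRST conflict is possible there.

Conflict for L: L → S and L → S ) d
  Overlap: { ')' }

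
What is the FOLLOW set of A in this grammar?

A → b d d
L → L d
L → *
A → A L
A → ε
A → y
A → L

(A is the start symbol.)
{ $, '*' }

To compute FOLLOW(A), find every occurrence of A on a right-hand side N → α A β: add FIRST(β) \ {ε}, and if β is empty or nullable also add FOLLOW(N). Iterate to a fixed point.

A is the start symbol, so $ ∈ FOLLOW(A).
In A → A L: A is followed by L, add FIRST(L) \ {ε} = { '*' }

Taking the union: FOLLOW(A) = { $, '*' }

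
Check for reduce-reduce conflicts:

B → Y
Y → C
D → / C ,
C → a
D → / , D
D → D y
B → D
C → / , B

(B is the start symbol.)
Yes — I14: [B → D .] vs [D → / , D .]

A reduce-reduce conflict occurs when an LR(0) state has two complete items [A → α .] and [B → β .] — both call for a reduction, and with no lookahead the parser cannot choose between them.

Augment with B' → B and build the canonical LR(0) collection (I0 = CLOSURE({[B' → . B]}), then GOTO on every symbol after a dot until no new states appear). It has 15 states:
  I0: { [B → . D], [B → . Y], [B' → . B], [C → . / , B], [C → . a], [D → . / , D], [D → . / C ,], [D → . D y], [Y → . C] }  — shift
  I1: { [C → . / , B], [C → . a], [C → / . , B], [D → / . , D], [D → / . C ,] }  — shift
  I2: { [B' → B .] }  — accept
  I3: { [Y → C .] }  — reduce
  I4: { [B → D .], [D → D . y] }  — shift, reduce
  I5: { [B → Y .] }  — reduce
  I6: { [C → a .] }  — reduce
  I7: { [D → D y .] }  — reduce
  I8: { [B → . D], [B → . Y], [C → . / , B], [C → . a], [C → / , . B], [D → . / , D], [D → . / C ,], [D → . D y], [D → / , . D], [Y → . C] }  — shift
  I9: { [C → / . , B] }  — shift
  I10: { [D → / C . ,] }  — shift
  I11: { [D → / C , .] }  — reduce
  I12: { [B → . D], [B → . Y], [C → . / , B], [C → . a], [C → / , . B], [D → . / , D], [D → . / C ,], [D → . D y], [Y → . C] }  — shift
  I13: { [C → / , B .] }  — reduce
  I14: { [B → D .], [D → / , D .], [D → D . y] }  — shift, 2 reduces

I14 contains complete items [B → D .], [D → / , D .] — reduce-reduce conflict.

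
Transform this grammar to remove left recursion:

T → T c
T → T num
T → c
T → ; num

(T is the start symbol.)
T → c T'
T → ; num T'
T' → c T'
T' → num T'
T' → ε

T is directly left-recursive. The standard transformation for
  A → A α₁ | ... | A α_m | β₁ | ... | β_n
is
  A  → β₁ A' | ... | β_n A'
  A' → α₁ A' | ... | α_m A' | ε

T → c becomes T → c T'
T → ; num becomes T → ; num T'
T → T c becomes T' → c T'
T → T num becomes T' → num T'
Add T' → ε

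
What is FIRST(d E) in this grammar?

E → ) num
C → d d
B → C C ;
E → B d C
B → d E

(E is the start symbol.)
{ 'd' }

To compute FIRST(d E), process the symbols left to right:
Symbol d is a terminal. Add 'd' and stop.
FIRST(d E) = { 'd' }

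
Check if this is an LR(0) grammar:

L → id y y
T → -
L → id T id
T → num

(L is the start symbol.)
Yes, the grammar is LR(0)

A grammar is LR(0) if no state in the canonical LR(0) collection has:
  - both a shift item (dot before a terminal) and a complete item (shift-reduce conflict), or
  - two or more complete items (reduce-reduce conflict; the accept item [L' → L .] counts as a complete item here).

Augment with L' → L and build the canonical LR(0) collection (I0 = CLOSURE({[L' → . L]}), then GOTO on every symbol after a dot until no new states appear). It has 9 states:
  I0: { [L → . id T id], [L → . id y y], [L' → . L] }  — shift
  I1: { [L' → L .] }  — accept
  I2: { [L → id . T id], [L → id . y y], [T → . -], [T → . num] }  — shift
  I3: { [T → - .] }  — reduce
  I4: { [L → id T . id] }  — shift
  I5: { [T → num .] }  — reduce
  I6: { [L → id y . y] }  — shift
  I7: { [L → id y y .] }  — reduce
  I8: { [L → id T id .] }  — reduce

Every state is either a pure shift/goto state or contains exactly one complete item and nothing to shift — no conflicts. The grammar is LR(0).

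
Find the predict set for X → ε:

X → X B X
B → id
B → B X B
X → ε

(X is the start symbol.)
{ $, 'id' }

PREDICT(X → ε) = (FIRST(RHS) \ {ε}) ∪ (FOLLOW(X) if ε ∈ FIRST(RHS), i.e. RHS ⇒* ε)
The right-hand side is ε (FIRST(ε) = { ε }), so the predict set is FOLLOW(X) = { $, 'id' }
PREDICT(X → ε) = { $, 'id' }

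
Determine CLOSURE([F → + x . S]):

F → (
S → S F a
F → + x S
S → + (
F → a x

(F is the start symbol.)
{ [F → + x . S], [S → . + (], [S → . S F a] }

To compute CLOSURE, for each item [A → α.Bβ] where B is a non-terminal, add [B → .γ] for all productions B → γ; repeat for the newly added items until nothing changes.

Start with: [F → + x . S]
  [F → + x . S] has the dot before S: add [S → . S F a], [S → . + (]
No further items can be added.

CLOSURE = { [F → + x . S], [S → . + (], [S → . S F a] }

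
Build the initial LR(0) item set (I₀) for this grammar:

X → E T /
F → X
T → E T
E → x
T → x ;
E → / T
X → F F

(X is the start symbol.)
{ [E → . / T], [E → . x], [F → . X], [X → . E T /], [X → . F F], [X' → . X] }

First, augment the grammar with X' → X
I₀ = CLOSURE({ [X' → . X] }):
  [X' → . X] has the dot before X: add [X → . E T /], [X → . F F]
  [X → . E T /] has the dot before E: add [E → . x], [E → . / T]
  [X → . F F] has the dot before F: add [F → . X]
No further items can be added.

I₀ = { [E → . / T], [E → . x], [F → . X], [X → . E T /], [X → . F F], [X' → . X] }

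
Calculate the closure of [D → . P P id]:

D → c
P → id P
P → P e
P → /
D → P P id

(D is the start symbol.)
To compute CLOSURE, for each item [A → α.Bβ] where B is a non-terminal, add [B → .γ] for all productions B → γ; repeat for the newly added items until nothing changes.

Start with: [D → . P P id]
  [D → . P P id] has the dot before P: add [P → . id P], [P → . P e], [P → . /]
No further items can be added.

CLOSURE = { [D → . P P id], [P → . /], [P → . P e], [P → . id P] }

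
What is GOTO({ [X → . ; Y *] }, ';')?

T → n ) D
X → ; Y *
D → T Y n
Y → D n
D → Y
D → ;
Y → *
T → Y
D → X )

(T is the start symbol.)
{ [D → . ;], [D → . T Y n], [D → . X )], [D → . Y], [T → . Y], [T → . n ) D], [X → . ; Y *], [X → ; . Y *], [Y → . *], [Y → . D n] }

GOTO(I, ';') = CLOSURE({ [A → αX.β] : [A → α.Xβ] ∈ I, X = ';' })

Items with dot before ';', with the dot advanced:
  [X → . ; Y *] → [X → ; . Y *]
Closure of the advanced items:
  [X → ; . Y *] has the dot before Y: add [Y → . D n], [Y → . *]
  [Y → . D n] has the dot before D: add [D → . T Y n], [D → . Y], [D → . ;], [D → . X )]
  [D → . T Y n] has the dot before T: add [T → . n ) D], [T → . Y]
  [D → . X )] has the dot before X: add [X → . ; Y *]

GOTO = { [D → . ;], [D → . T Y n], [D → . X )], [D → . Y], [T → . Y], [T → . n ) D], [X → . ; Y *], [X → ; . Y *], [Y → . *], [Y → . D n] }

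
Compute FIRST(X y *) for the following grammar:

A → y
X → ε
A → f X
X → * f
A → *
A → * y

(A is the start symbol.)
FIRST sets of the non-terminals involved (from the grammar, by fixed-point iteration):
  FIRST(X) = { '*', ε }

To compute FIRST(X y *), process the symbols left to right:
Symbol X is a non-terminal. Add FIRST(X) \ {ε} = { '*' }
X is nullable (ε ∈ FIRST(X)), continue to the next symbol.
Symbol y is a terminal. Add 'y' and stop.
FIRST(X y *) = { '*', 'y' }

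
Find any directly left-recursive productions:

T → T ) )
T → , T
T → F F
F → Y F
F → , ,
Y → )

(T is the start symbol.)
Direct left recursion occurs when N → N α for some non-terminal N (the right-hand side begins with the left-hand side itself).

T → T ) ): LEFT RECURSIVE (starts with T)
T → , T: starts with ','
T → F F: starts with F
F → Y F: starts with Y
F → , ,: starts with ','
Y → ): starts with ')'

The grammar has direct left recursion on: T.

Answer: Yes, T is left-recursive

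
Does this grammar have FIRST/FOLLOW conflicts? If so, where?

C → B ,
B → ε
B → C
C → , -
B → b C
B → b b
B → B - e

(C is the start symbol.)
Yes. B → C with FOLLOW(B) on { ',', '-' }; B → B '-' e with FOLLOW(B) on { ',', '-' }

Nullable non-terminals: B.
FIRST sets used below: FIRST(C) = { ',', '-', 'b' }, FIRST(B) = { ',', '-', 'b', ε }

B: nullable alternative(s) B → ε; FOLLOW(B) = { ',', '-' }
  B → ε: FIRST \ {ε} = { } — this is the only nullable alternative, skip
  B → C: FIRST \ {ε} = { ',', '-', 'b' } — overlaps FOLLOW(B) on { ',', '-' }: CONFLICT
  B → b C: FIRST \ {ε} = { 'b' } — disjoint from FOLLOW(B)
  B → b b: FIRST \ {ε} = { 'b' } — disjoint from FOLLOW(B)
  B → B - e: FIRST \ {ε} = { ',', '-', 'b' } — overlaps FOLLOW(B) on { ',', '-' }: CONFLICT

C has no nullable alternative, so no FIRST/FOLLOW check is needed there.

So the grammar has 2 FIRST/FOLLOW conflicts (marked CONFLICT above).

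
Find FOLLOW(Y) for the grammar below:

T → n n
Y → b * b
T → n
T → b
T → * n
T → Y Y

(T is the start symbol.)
In T → Y Y: Y is followed by Y, add FIRST(Y) \ {ε} = { 'b' }
In T → Y Y: Y is at the end, add FOLLOW(T)

The FOLLOW sets referred to above (computed the same way, to a fixed point):
  FOLLOW(T) = { $ }

Taking the union: FOLLOW(Y) = { $, 'b' }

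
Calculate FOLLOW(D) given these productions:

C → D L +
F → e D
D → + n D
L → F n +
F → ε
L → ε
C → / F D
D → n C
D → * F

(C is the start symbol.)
To compute FOLLOW(D), find every occurrence of D on a right-hand side N → α D β: add FIRST(β) \ {ε}, and if β is empty or nullable also add FOLLOW(N). Iterate to a fixed point.

In C → D L +: D is followed by L '+', add FIRST(L '+') \ {ε} = { '+', 'e', 'n' }
In F → e D: D is at the end, add FOLLOW(F)
In D → + n D: D is at the end; this adds FOLLOW(D) to itself — nothing new
In C → / F D: D is at the end, add FOLLOW(C)

The FOLLOW sets referred to above (computed the same way, to a fixed point):
  FOLLOW(F) = { $, '*', '+', 'e', 'n' }
  FOLLOW(C) = { $, '*', '+', 'e', 'n' }

Taking the union: FOLLOW(D) = { $, '*', '+', 'e', 'n' }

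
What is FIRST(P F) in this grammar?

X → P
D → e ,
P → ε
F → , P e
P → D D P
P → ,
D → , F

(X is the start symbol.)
FIRST sets of the non-terminals involved (from the grammar, by fixed-point iteration):
  FIRST(P) = { ',', 'e', ε }
  FIRST(F) = { ',' }

To compute FIRST(P F), process the symbols left to right:
Symbol P is a non-terminal. Add FIRST(P) \ {ε} = { ',', 'e' }
P is nullable (ε ∈ FIRST(P)), continue to the next symbol.
Symbol F is a non-terminal. Add FIRST(F) \ {ε} = { ',' }
F is not nullable (ε ∉ FIRST(F)), so stop here.
FIRST(P F) = { ',', 'e' }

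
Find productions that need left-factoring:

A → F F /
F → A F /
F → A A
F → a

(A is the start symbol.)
Left-factoring is needed when two productions for the same non-terminal
share a common prefix on the right-hand side.

Productions for F:
  F → A F /
  F → A A
  F → a

Found common prefix 'A' in productions for F

Answer: Yes, F has productions with common prefix 'A'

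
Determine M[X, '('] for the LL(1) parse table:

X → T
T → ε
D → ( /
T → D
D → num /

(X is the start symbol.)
X → T

To find M[X, '('], we find productions for X where '(' is in the predict set (PREDICT(N → α) = (FIRST(α) \ {ε}) ∪ (FOLLOW(N) if α ⇒* ε)).

Relevant sets:
  FIRST(T) = { '(', 'num', ε }
  FOLLOW(X) = { $ }

X → T: PREDICT = { $, '(', 'num' }
  '(' is in predict set, so this production goes in M[X, '(']

M[X, '('] = X → T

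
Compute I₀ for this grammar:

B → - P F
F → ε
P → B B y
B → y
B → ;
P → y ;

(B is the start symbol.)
{ [B → . - P F], [B → . ;], [B → . y], [B' → . B] }

First, augment the grammar with B' → B
I₀ = CLOSURE({ [B' → . B] }):
  [B' → . B] has the dot before B: add [B → . - P F], [B → . y], [B → . ;]
No further items can be added.

I₀ = { [B → . - P F], [B → . ;], [B → . y], [B' → . B] }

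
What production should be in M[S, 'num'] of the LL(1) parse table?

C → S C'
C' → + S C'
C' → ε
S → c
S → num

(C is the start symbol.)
S → num

To find M[S, 'num'], we find productions for S where 'num' is in the predict set (PREDICT(N → α) = (FIRST(α) \ {ε}) ∪ (FOLLOW(N) if α ⇒* ε)).

S → c: PREDICT = { 'c' }
S → num: PREDICT = { 'num' }
  'num' is in predict set, so this production goes in M[S, 'num']

M[S, 'num'] = S → num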